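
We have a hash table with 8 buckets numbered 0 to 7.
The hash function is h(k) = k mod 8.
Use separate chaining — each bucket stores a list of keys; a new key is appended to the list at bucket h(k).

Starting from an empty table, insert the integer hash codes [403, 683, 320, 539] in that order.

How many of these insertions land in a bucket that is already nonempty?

2

Insert 403: h=3, bucket 3 empty -> new chain.
Insert 683: h=3, bucket 3 nonempty -> append to chain.
Insert 320: h=0, bucket 0 empty -> new chain.
Insert 539: h=3, bucket 3 nonempty -> append to chain.
Final buckets:
0: 320
1: _
2: _
3: 403 -> 683 -> 539
4: _
5: _
6: _
7: _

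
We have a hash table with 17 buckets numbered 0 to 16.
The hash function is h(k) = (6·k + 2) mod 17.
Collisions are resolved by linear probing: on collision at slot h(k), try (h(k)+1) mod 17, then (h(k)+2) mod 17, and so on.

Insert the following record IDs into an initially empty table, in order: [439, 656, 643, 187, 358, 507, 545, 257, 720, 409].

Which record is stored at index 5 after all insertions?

Insert 439: h=1, slot 1 empty → index 1.
Insert 656: h=11, slot 11 empty → index 11.
Insert 643: h=1, slot 1 occupied → index 2.
Insert 187: h=2, slot 2 occupied → index 3.
Insert 358: h=8, slot 8 empty → index 8.
Insert 507: h=1, slots 1,2,3 occupied → index 4.
Insert 545: h=8, slot 8 occupied → index 9.
Insert 257: h=14, slot 14 empty → index 14.
Insert 720: h=4, slot 4 occupied → index 5.
Insert 409: h=8, slots 8,9 occupied → index 10.
Table: [—, 439, 643, 187, 507, 720, —, —, 358, 545, 409, 656, —, —, 257, —, —]

720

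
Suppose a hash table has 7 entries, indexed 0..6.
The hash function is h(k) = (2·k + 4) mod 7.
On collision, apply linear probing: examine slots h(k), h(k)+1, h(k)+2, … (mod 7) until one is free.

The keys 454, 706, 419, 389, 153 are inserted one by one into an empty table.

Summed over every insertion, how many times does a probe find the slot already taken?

7

454 hashes to 2; slot 2 is free => place at 2.
706 hashes to 2; 2 taken => place at 3.
419 hashes to 2; 2,3 taken => place at 4.
389 hashes to 5; slot 5 is free => place at 5.
153 hashes to 2; 2,3,4,5 taken => place at 6.
Table: [_, _, 454, 706, 419, 389, 153]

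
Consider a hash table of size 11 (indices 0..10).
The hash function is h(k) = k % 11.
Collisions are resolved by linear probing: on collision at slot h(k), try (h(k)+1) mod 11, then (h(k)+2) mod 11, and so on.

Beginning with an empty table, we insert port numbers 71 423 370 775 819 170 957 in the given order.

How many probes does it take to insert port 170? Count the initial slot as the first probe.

71 hashes to 5; slot 5 is free => place at 5.
423 hashes to 5; 5 taken => place at 6.
370 hashes to 7; slot 7 is free => place at 7.
775 hashes to 5; 5,6,7 taken => place at 8.
819 hashes to 5; 5,6,7,8 taken => place at 9.
170 hashes to 5; 5,6,7,8,9 taken => place at 10.
957 hashes to 0; slot 0 is free => place at 0.
Table: [957, ., ., ., ., 71, 423, 370, 775, 819, 170]

6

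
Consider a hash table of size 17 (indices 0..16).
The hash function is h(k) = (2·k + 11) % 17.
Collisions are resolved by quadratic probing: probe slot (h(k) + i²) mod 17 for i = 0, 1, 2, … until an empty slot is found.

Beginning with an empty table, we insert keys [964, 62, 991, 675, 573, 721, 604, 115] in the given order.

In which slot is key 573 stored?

5

964: h=1 => slot 1
62: h=16 => slot 16
991: h=4 => slot 4
675: h=1, probe 1,2 => slot 2
573: h=1, probe 1,2,5 => slot 5
721: h=8 => slot 8
604: h=12 => slot 12
115: h=3 => slot 3
Table: [., 964, 675, 115, 991, 573, ., ., 721, ., ., ., 604, ., ., ., 62]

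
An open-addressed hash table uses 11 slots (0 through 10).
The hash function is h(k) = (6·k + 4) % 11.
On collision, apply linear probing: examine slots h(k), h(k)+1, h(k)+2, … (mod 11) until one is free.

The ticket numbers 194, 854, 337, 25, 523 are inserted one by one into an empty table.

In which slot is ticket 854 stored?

194: h=2 → slot 2
854: h=2, probe 2,3 → slot 3
337: h=2, probe 2,3,4 → slot 4
25: h=0 → slot 0
523: h=7 → slot 7
Table: [25, ., 194, 854, 337, ., ., 523, ., ., .]

3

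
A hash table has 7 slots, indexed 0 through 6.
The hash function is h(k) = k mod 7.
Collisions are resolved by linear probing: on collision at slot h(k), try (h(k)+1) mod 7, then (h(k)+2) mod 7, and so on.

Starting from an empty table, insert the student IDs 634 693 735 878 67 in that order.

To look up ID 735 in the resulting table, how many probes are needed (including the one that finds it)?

2

634: h=4 → slot 4
693: h=0 → slot 0
735: h=0, probe 0,1 → slot 1
878: h=3 → slot 3
67: h=4, probe 4,5 → slot 5
Table: [693, 735, —, 878, 634, 67, —]
Lookup 735: h=0, probe 0,1 → found at 1.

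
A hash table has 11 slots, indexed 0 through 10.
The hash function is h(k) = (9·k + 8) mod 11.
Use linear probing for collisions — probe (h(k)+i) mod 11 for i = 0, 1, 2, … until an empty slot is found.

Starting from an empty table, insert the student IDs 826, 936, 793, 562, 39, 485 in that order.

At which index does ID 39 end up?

Insert 826: h=6, slot 6 empty -> index 6.
Insert 936: h=6, slot 6 occupied -> index 7.
Insert 793: h=6, slots 6,7 occupied -> index 8.
Insert 562: h=6, slots 6,7,8 occupied -> index 9.
Insert 39: h=7, slots 7,8,9 occupied -> index 10.
Insert 485: h=6, slots 6,7,8,9,10 occupied -> index 0.
Table: [485, -, -, -, -, -, 826, 936, 793, 562, 39]

10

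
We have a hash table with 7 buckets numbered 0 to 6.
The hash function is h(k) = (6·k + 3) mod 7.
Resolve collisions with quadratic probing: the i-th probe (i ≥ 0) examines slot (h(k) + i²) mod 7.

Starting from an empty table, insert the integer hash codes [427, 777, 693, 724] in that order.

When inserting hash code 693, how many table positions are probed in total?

3

427: h=3 => slot 3
777: h=3, probe 3,4 => slot 4
693: h=3, probe 3,4,0 => slot 0
724: h=0, probe 0,1 => slot 1
Table: [693, 724, ., 427, 777, ., .]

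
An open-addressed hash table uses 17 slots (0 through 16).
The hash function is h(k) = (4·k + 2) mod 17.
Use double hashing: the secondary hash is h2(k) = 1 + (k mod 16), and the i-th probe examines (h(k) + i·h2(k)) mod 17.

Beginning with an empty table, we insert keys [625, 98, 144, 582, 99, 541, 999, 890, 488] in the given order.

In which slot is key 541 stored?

4

625: h=3 -> slot 3
98: h=3, h2=3, probe 3,6 -> slot 6
144: h=0 -> slot 0
582: h=1 -> slot 1
99: h=7 -> slot 7
541: h=7, h2=14, probe 7,4 -> slot 4
999: h=3, h2=8, probe 3,11 -> slot 11
890: h=9 -> slot 9
488: h=16 -> slot 16
Table: [144, 582, ∅, 625, 541, ∅, 98, 99, ∅, 890, ∅, 999, ∅, ∅, ∅, ∅, 488]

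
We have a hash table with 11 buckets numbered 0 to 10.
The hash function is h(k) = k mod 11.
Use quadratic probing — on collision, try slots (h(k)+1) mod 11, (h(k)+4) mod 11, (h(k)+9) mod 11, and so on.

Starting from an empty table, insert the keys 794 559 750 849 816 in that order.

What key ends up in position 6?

794 hashes to 2; slot 2 is free -> place at 2.
559 hashes to 9; slot 9 is free -> place at 9.
750 hashes to 2; 2 taken -> place at 3.
849 hashes to 2; 2,3 taken -> place at 6.
816 hashes to 2; 2,3,6 taken -> place at 0.
Table: [816, -, 794, 750, -, -, 849, -, -, 559, -]

849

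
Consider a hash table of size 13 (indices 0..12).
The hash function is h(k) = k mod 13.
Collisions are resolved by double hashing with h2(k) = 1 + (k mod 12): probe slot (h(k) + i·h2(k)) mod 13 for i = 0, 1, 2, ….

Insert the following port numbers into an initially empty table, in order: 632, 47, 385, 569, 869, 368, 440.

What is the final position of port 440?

Insert 632: h=8, slot 8 empty → index 8.
Insert 47: h=8, h2=12, slot 8 occupied → index 7.
Insert 385: h=8, h2=2, slot 8 occupied → index 10.
Insert 569: h=10, h2=6, slot 10 occupied → index 3.
Insert 869: h=11, slot 11 empty → index 11.
Insert 368: h=4, slot 4 empty → index 4.
Insert 440: h=11, h2=9, slots 11,7,3 occupied → index 12.
Table: [_, _, _, 569, 368, _, _, 47, 632, _, 385, 869, 440]

12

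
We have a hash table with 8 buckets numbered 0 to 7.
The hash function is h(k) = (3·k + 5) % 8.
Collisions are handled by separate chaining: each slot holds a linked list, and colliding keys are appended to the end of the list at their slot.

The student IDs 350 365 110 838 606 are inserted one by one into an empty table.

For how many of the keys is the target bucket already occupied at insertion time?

3

Insert 350: h=7, bucket 7 empty → new chain.
Insert 365: h=4, bucket 4 empty → new chain.
Insert 110: h=7, bucket 7 nonempty → append to chain.
Insert 838: h=7, bucket 7 nonempty → append to chain.
Insert 606: h=7, bucket 7 nonempty → append to chain.
Final buckets:
0: _
1: _
2: _
3: _
4: 365
5: _
6: _
7: 350 -> 110 -> 838 -> 606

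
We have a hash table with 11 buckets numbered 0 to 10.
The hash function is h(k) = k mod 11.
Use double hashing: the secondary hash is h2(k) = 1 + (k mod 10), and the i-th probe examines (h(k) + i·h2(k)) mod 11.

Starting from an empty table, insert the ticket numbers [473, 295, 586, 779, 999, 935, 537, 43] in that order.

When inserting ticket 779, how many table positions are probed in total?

473 hashes to 0; slot 0 is free → place at 0.
295 hashes to 9; slot 9 is free → place at 9.
586 hashes to 3; slot 3 is free → place at 3.
779 hashes to 9, h2=10; 9 taken → place at 8.
999 hashes to 9, h2=10; 9,8 taken → place at 7.
935 hashes to 0, h2=6; 0 taken → place at 6.
537 hashes to 9, h2=8; 9,6,3,0,8 taken → place at 5.
43 hashes to 10; slot 10 is free → place at 10.
Table: [473, ∅, ∅, 586, ∅, 537, 935, 999, 779, 295, 43]

2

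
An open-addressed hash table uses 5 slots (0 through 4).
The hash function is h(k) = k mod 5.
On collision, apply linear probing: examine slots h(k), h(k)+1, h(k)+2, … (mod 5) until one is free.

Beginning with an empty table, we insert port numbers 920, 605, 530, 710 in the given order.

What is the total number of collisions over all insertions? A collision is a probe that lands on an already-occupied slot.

6

Insert 920: h=0, slot 0 empty → index 0.
Insert 605: h=0, slot 0 occupied → index 1.
Insert 530: h=0, slots 0,1 occupied → index 2.
Insert 710: h=0, slots 0,1,2 occupied → index 3.
Table: [920, 605, 530, 710, .]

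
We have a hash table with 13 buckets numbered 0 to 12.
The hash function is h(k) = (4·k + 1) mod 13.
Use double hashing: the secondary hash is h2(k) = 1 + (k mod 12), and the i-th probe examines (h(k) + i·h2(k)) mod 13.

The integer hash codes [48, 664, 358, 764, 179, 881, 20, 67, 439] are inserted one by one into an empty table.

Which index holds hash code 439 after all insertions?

Insert 48: h=11, slot 11 empty -> index 11.
Insert 664: h=5, slot 5 empty -> index 5.
Insert 358: h=3, slot 3 empty -> index 3.
Insert 764: h=2, slot 2 empty -> index 2.
Insert 179: h=2, h2=12, slot 2 occupied -> index 1.
Insert 881: h=2, h2=6, slot 2 occupied -> index 8.
Insert 20: h=3, h2=9, slot 3 occupied -> index 12.
Insert 67: h=9, slot 9 empty -> index 9.
Insert 439: h=2, h2=8, slot 2 occupied -> index 10.
Table: [., 179, 764, 358, ., 664, ., ., 881, 67, 439, 48, 20]

10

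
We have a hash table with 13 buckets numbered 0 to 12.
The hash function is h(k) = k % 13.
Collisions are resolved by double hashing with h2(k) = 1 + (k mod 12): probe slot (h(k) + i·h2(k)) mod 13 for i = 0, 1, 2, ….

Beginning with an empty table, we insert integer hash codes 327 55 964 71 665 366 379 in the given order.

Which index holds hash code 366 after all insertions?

327: h=2 => slot 2
55: h=3 => slot 3
964: h=2, h2=5, probe 2,7 => slot 7
71: h=6 => slot 6
665: h=2, h2=6, probe 2,8 => slot 8
366: h=2, h2=7, probe 2,9 => slot 9
379: h=2, h2=8, probe 2,10 => slot 10
Table: [., ., 327, 55, ., ., 71, 964, 665, 366, 379, ., .]

9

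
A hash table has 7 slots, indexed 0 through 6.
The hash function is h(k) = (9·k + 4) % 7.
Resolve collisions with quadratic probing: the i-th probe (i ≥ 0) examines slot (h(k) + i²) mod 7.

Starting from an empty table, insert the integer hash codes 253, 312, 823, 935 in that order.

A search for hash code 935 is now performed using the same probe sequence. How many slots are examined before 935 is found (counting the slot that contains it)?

4

253 hashes to 6; slot 6 is free → place at 6.
312 hashes to 5; slot 5 is free → place at 5.
823 hashes to 5; 5,6 taken → place at 2.
935 hashes to 5; 5,6,2 taken → place at 0.
Table: [935, -, 823, -, -, 312, 253]
Lookup 935: h=5, probe 5,6,2,0 → found at 0.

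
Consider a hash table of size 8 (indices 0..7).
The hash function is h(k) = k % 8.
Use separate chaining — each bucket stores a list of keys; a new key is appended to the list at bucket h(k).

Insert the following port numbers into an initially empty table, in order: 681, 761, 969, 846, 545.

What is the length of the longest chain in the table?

681 → bucket 1
761 → bucket 1 (collision)
969 → bucket 1 (collision)
846 → bucket 6
545 → bucket 1 (collision)
Final buckets:
0: —
1: 681 -> 761 -> 969 -> 545
2: —
3: —
4: —
5: —
6: 846
7: —

4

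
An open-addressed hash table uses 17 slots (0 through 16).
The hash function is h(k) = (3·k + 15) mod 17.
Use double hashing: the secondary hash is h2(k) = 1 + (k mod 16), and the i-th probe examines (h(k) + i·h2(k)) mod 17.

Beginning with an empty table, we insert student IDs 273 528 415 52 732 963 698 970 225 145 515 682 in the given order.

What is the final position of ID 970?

11

273: h=1 => slot 1
528: h=1, h2=1, probe 1,2 => slot 2
415: h=2, h2=16, probe 2,1,0 => slot 0
52: h=1, h2=5, probe 1,6 => slot 6
732: h=1, h2=13, probe 1,14 => slot 14
963: h=14, h2=4, probe 14,1,5 => slot 5
698: h=1, h2=11, probe 1,12 => slot 12
970: h=1, h2=11, probe 1,12,6,0,11 => slot 11
225: h=10 => slot 10
145: h=8 => slot 8
515: h=13 => slot 13
682: h=4 => slot 4
Table: [415, 273, 528, ∅, 682, 963, 52, ∅, 145, ∅, 225, 970, 698, 515, 732, ∅, ∅]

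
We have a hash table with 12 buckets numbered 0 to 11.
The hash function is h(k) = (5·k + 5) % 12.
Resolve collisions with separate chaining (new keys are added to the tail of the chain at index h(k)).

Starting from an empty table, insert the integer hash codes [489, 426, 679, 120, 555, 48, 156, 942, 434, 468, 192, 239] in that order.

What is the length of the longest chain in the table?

489 -> bucket 2
426 -> bucket 11
679 -> bucket 4
120 -> bucket 5
555 -> bucket 8
48 -> bucket 5 (collision)
156 -> bucket 5 (collision)
942 -> bucket 11 (collision)
434 -> bucket 3
468 -> bucket 5 (collision)
192 -> bucket 5 (collision)
239 -> bucket 0
Final buckets:
0: 239
1: -
2: 489
3: 434
4: 679
5: 120 -> 48 -> 156 -> 468 -> 192
6: -
7: -
8: 555
9: -
10: -
11: 426 -> 942

5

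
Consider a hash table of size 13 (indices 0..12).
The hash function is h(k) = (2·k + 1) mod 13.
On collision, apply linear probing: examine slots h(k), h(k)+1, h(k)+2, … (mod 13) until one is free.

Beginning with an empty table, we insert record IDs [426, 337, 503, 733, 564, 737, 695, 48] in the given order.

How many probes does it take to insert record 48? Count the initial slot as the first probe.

426 hashes to 8; slot 8 is free → place at 8.
337 hashes to 12; slot 12 is free → place at 12.
503 hashes to 6; slot 6 is free → place at 6.
733 hashes to 11; slot 11 is free → place at 11.
564 hashes to 11; 11,12 taken → place at 0.
737 hashes to 6; 6 taken → place at 7.
695 hashes to 0; 0 taken → place at 1.
48 hashes to 6; 6,7,8 taken → place at 9.
Table: [564, 695, ∅, ∅, ∅, ∅, 503, 737, 426, 48, ∅, 733, 337]

4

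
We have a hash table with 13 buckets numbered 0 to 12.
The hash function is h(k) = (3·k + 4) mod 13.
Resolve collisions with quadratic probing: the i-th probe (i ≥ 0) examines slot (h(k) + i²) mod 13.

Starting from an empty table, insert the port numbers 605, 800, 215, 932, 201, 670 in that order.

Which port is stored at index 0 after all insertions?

800

605: h=12 => slot 12
800: h=12, probe 12,0 => slot 0
215: h=12, probe 12,0,3 => slot 3
932: h=5 => slot 5
201: h=9 => slot 9
670: h=12, probe 12,0,3,8 => slot 8
Table: [800, ∅, ∅, 215, ∅, 932, ∅, ∅, 670, 201, ∅, ∅, 605]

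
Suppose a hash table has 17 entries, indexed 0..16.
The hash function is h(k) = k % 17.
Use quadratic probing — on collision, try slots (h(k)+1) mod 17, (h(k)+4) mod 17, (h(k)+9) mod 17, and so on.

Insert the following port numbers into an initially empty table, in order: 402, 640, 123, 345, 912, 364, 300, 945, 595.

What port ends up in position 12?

Insert 402: h=11, slot 11 empty => index 11.
Insert 640: h=11, slot 11 occupied => index 12.
Insert 123: h=4, slot 4 empty => index 4.
Insert 345: h=5, slot 5 empty => index 5.
Insert 912: h=11, slots 11,12 occupied => index 15.
Insert 364: h=7, slot 7 empty => index 7.
Insert 300: h=11, slots 11,12,15 occupied => index 3.
Insert 945: h=10, slot 10 empty => index 10.
Insert 595: h=0, slot 0 empty => index 0.
Table: [595, -, -, 300, 123, 345, -, 364, -, -, 945, 402, 640, -, -, 912, -]

640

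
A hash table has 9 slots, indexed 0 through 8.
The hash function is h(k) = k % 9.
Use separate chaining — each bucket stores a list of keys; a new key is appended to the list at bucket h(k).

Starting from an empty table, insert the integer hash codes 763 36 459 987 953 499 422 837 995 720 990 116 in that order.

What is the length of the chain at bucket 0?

5

Insert 763: h=7, bucket 7 empty -> new chain.
Insert 36: h=0, bucket 0 empty -> new chain.
Insert 459: h=0, bucket 0 nonempty -> append to chain.
Insert 987: h=6, bucket 6 empty -> new chain.
Insert 953: h=8, bucket 8 empty -> new chain.
Insert 499: h=4, bucket 4 empty -> new chain.
Insert 422: h=8, bucket 8 nonempty -> append to chain.
Insert 837: h=0, bucket 0 nonempty -> append to chain.
Insert 995: h=5, bucket 5 empty -> new chain.
Insert 720: h=0, bucket 0 nonempty -> append to chain.
Insert 990: h=0, bucket 0 nonempty -> append to chain.
Insert 116: h=8, bucket 8 nonempty -> append to chain.
Final buckets:
0: 36 -> 459 -> 837 -> 720 -> 990
1: -
2: -
3: -
4: 499
5: 995
6: 987
7: 763
8: 953 -> 422 -> 116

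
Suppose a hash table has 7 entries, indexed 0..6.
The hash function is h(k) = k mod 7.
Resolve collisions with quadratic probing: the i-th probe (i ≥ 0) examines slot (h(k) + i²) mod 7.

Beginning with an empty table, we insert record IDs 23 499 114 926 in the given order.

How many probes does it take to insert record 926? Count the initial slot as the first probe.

4

Insert 23: h=2, slot 2 empty -> index 2.
Insert 499: h=2, slot 2 occupied -> index 3.
Insert 114: h=2, slots 2,3 occupied -> index 6.
Insert 926: h=2, slots 2,3,6 occupied -> index 4.
Table: [—, —, 23, 499, 926, —, 114]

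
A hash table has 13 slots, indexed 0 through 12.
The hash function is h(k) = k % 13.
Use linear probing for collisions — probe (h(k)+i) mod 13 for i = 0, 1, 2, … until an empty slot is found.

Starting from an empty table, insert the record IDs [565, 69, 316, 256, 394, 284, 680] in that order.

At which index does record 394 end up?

565: h=6 → slot 6
69: h=4 → slot 4
316: h=4, probe 4,5 → slot 5
256: h=9 → slot 9
394: h=4, probe 4,5,6,7 → slot 7
284: h=11 → slot 11
680: h=4, probe 4,5,6,7,8 → slot 8
Table: [., ., ., ., 69, 316, 565, 394, 680, 256, ., 284, .]

7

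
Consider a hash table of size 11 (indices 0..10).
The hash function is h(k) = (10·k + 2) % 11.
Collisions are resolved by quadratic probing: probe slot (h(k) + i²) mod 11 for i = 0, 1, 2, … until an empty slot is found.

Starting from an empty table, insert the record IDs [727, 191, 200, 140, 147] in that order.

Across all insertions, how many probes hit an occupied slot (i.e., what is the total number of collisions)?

1

727: h=1 -> slot 1
191: h=9 -> slot 9
200: h=0 -> slot 0
140: h=5 -> slot 5
147: h=9, probe 9,10 -> slot 10
Table: [200, 727, -, -, -, 140, -, -, -, 191, 147]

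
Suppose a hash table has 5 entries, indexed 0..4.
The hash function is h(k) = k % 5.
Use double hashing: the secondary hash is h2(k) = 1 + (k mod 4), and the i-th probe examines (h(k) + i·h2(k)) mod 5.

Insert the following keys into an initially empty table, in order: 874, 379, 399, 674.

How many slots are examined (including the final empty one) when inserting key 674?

3

874: h=4 -> slot 4
379: h=4, h2=4, probe 4,3 -> slot 3
399: h=4, h2=4, probe 4,3,2 -> slot 2
674: h=4, h2=3, probe 4,2,0 -> slot 0
Table: [674, -, 399, 379, 874]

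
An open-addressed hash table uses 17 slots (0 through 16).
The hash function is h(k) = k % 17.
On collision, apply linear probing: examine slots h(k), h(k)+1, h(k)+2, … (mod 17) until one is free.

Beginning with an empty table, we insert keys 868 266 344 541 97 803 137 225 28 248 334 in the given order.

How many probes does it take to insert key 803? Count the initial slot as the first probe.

2

Insert 868: h=1, slot 1 empty -> index 1.
Insert 266: h=11, slot 11 empty -> index 11.
Insert 344: h=4, slot 4 empty -> index 4.
Insert 541: h=14, slot 14 empty -> index 14.
Insert 97: h=12, slot 12 empty -> index 12.
Insert 803: h=4, slot 4 occupied -> index 5.
Insert 137: h=1, slot 1 occupied -> index 2.
Insert 225: h=4, slots 4,5 occupied -> index 6.
Insert 28: h=11, slots 11,12 occupied -> index 13.
Insert 248: h=10, slot 10 empty -> index 10.
Insert 334: h=11, slots 11,12,13,14 occupied -> index 15.
Table: [∅, 868, 137, ∅, 344, 803, 225, ∅, ∅, ∅, 248, 266, 97, 28, 541, 334, ∅]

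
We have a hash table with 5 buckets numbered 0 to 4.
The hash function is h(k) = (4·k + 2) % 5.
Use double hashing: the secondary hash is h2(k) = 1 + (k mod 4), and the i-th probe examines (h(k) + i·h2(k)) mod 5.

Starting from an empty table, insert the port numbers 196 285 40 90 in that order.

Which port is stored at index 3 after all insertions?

40

196 hashes to 1; slot 1 is free => place at 1.
285 hashes to 2; slot 2 is free => place at 2.
40 hashes to 2, h2=1; 2 taken => place at 3.
90 hashes to 2, h2=3; 2 taken => place at 0.
Table: [90, 196, 285, 40, _]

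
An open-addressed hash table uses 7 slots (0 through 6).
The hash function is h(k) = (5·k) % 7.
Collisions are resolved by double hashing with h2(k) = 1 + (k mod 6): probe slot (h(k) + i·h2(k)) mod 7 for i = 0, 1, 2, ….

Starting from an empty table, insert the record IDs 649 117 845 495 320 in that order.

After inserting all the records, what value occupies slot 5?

495

649: h=4 → slot 4
117: h=4, h2=4, probe 4,1 → slot 1
845: h=4, h2=6, probe 4,3 → slot 3
495: h=4, h2=4, probe 4,1,5 → slot 5
320: h=4, h2=3, probe 4,0 → slot 0
Table: [320, 117, ., 845, 649, 495, .]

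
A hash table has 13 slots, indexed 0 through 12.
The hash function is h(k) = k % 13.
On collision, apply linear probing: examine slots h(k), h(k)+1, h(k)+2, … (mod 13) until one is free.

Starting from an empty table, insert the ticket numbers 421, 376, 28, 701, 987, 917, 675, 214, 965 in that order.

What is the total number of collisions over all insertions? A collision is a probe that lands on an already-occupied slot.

Insert 421: h=5, slot 5 empty => index 5.
Insert 376: h=12, slot 12 empty => index 12.
Insert 28: h=2, slot 2 empty => index 2.
Insert 701: h=12, slot 12 occupied => index 0.
Insert 987: h=12, slots 12,0 occupied => index 1.
Insert 917: h=7, slot 7 empty => index 7.
Insert 675: h=12, slots 12,0,1,2 occupied => index 3.
Insert 214: h=6, slot 6 empty => index 6.
Insert 965: h=3, slot 3 occupied => index 4.
Table: [701, 987, 28, 675, 965, 421, 214, 917, -, -, -, -, 376]

8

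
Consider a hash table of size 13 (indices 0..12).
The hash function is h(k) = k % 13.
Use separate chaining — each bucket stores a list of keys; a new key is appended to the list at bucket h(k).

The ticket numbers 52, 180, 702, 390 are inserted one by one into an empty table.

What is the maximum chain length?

3

Insert 52: h=0, bucket 0 empty -> new chain.
Insert 180: h=11, bucket 11 empty -> new chain.
Insert 702: h=0, bucket 0 nonempty -> append to chain.
Insert 390: h=0, bucket 0 nonempty -> append to chain.
Final buckets:
0: 52 -> 702 -> 390
1: ∅
2: ∅
3: ∅
4: ∅
5: ∅
6: ∅
7: ∅
8: ∅
9: ∅
10: ∅
11: 180
12: ∅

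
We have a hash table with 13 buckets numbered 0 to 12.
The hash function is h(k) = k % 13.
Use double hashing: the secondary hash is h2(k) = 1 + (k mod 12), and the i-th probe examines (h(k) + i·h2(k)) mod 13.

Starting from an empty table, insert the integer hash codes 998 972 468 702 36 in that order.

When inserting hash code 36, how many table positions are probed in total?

3

Insert 998: h=10, slot 10 empty -> index 10.
Insert 972: h=10, h2=1, slot 10 occupied -> index 11.
Insert 468: h=0, slot 0 empty -> index 0.
Insert 702: h=0, h2=7, slot 0 occupied -> index 7.
Insert 36: h=10, h2=1, slots 10,11 occupied -> index 12.
Table: [468, -, -, -, -, -, -, 702, -, -, 998, 972, 36]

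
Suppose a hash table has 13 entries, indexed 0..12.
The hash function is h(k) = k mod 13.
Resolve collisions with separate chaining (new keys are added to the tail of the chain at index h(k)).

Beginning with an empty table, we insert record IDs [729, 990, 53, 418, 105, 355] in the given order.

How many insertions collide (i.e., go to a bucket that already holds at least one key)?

3

729 → bucket 1
990 → bucket 2
53 → bucket 1 (collision)
418 → bucket 2 (collision)
105 → bucket 1 (collision)
355 → bucket 4
Final buckets:
0: -
1: 729 -> 53 -> 105
2: 990 -> 418
3: -
4: 355
5: -
6: -
7: -
8: -
9: -
10: -
11: -
12: -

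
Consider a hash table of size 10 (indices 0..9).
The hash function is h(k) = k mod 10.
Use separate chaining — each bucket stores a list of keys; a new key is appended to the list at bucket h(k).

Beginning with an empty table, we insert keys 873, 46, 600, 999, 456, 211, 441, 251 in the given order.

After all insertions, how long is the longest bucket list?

3

Insert 873: h=3, bucket 3 empty → new chain.
Insert 46: h=6, bucket 6 empty → new chain.
Insert 600: h=0, bucket 0 empty → new chain.
Insert 999: h=9, bucket 9 empty → new chain.
Insert 456: h=6, bucket 6 nonempty → append to chain.
Insert 211: h=1, bucket 1 empty → new chain.
Insert 441: h=1, bucket 1 nonempty → append to chain.
Insert 251: h=1, bucket 1 nonempty → append to chain.
Final buckets:
0: 600
1: 211 -> 441 -> 251
2: —
3: 873
4: —
5: —
6: 46 -> 456
7: —
8: —
9: 999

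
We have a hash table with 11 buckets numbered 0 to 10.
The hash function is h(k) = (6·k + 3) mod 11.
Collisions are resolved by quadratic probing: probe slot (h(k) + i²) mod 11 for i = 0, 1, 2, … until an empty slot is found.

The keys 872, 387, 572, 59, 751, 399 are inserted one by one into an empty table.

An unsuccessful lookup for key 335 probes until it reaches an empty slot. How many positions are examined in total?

872 hashes to 10; slot 10 is free => place at 10.
387 hashes to 4; slot 4 is free => place at 4.
572 hashes to 3; slot 3 is free => place at 3.
59 hashes to 5; slot 5 is free => place at 5.
751 hashes to 10; 10 taken => place at 0.
399 hashes to 10; 10,0,3 taken => place at 8.
Table: [751, —, —, 572, 387, 59, —, —, 399, —, 872]
Lookup 335: h=0, probe 0,1 → slot 1 empty, not found.

2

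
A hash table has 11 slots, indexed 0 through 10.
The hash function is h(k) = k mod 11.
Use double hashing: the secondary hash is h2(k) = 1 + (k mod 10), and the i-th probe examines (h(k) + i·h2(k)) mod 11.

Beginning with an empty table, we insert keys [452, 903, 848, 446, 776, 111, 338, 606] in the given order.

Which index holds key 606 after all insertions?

4

Insert 452: h=1, slot 1 empty -> index 1.
Insert 903: h=1, h2=4, slot 1 occupied -> index 5.
Insert 848: h=1, h2=9, slot 1 occupied -> index 10.
Insert 446: h=6, slot 6 empty -> index 6.
Insert 776: h=6, h2=7, slot 6 occupied -> index 2.
Insert 111: h=1, h2=2, slot 1 occupied -> index 3.
Insert 338: h=8, slot 8 empty -> index 8.
Insert 606: h=1, h2=7, slots 1,8 occupied -> index 4.
Table: [., 452, 776, 111, 606, 903, 446, ., 338, ., 848]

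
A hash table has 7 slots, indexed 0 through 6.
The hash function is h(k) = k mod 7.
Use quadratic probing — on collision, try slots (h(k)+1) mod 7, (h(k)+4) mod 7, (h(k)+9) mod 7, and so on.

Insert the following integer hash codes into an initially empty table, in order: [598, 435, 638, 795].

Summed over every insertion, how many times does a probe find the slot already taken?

1

Insert 598: h=3, slot 3 empty -> index 3.
Insert 435: h=1, slot 1 empty -> index 1.
Insert 638: h=1, slot 1 occupied -> index 2.
Insert 795: h=4, slot 4 empty -> index 4.
Table: [_, 435, 638, 598, 795, _, _]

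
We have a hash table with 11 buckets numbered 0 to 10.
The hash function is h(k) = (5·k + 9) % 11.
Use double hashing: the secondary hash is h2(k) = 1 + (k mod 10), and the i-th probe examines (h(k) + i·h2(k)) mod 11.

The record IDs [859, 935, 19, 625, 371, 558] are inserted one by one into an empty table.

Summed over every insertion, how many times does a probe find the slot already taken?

3

859 hashes to 3; slot 3 is free → place at 3.
935 hashes to 9; slot 9 is free → place at 9.
19 hashes to 5; slot 5 is free → place at 5.
625 hashes to 10; slot 10 is free → place at 10.
371 hashes to 5, h2=2; 5 taken → place at 7.
558 hashes to 5, h2=9; 5,3 taken → place at 1.
Table: [—, 558, —, 859, —, 19, —, 371, —, 935, 625]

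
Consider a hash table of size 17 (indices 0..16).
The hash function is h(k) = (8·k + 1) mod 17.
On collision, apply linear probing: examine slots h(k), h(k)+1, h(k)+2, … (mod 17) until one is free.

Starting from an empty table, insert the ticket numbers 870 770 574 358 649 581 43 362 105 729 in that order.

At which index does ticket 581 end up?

870 hashes to 8; slot 8 is free => place at 8.
770 hashes to 7; slot 7 is free => place at 7.
574 hashes to 3; slot 3 is free => place at 3.
358 hashes to 9; slot 9 is free => place at 9.
649 hashes to 8; 8,9 taken => place at 10.
581 hashes to 8; 8,9,10 taken => place at 11.
43 hashes to 5; slot 5 is free => place at 5.
362 hashes to 7; 7,8,9,10,11 taken => place at 12.
105 hashes to 8; 8,9,10,11,12 taken => place at 13.
729 hashes to 2; slot 2 is free => place at 2.
Table: [-, -, 729, 574, -, 43, -, 770, 870, 358, 649, 581, 362, 105, -, -, -]

11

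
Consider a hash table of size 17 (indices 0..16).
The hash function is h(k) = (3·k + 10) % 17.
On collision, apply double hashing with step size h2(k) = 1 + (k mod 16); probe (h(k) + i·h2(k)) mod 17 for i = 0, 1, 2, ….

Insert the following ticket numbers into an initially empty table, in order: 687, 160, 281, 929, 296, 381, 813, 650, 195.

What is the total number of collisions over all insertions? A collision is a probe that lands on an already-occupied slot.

Insert 687: h=14, slot 14 empty -> index 14.
Insert 160: h=14, h2=1, slot 14 occupied -> index 15.
Insert 281: h=3, slot 3 empty -> index 3.
Insert 929: h=9, slot 9 empty -> index 9.
Insert 296: h=14, h2=9, slot 14 occupied -> index 6.
Insert 381: h=14, h2=14, slot 14 occupied -> index 11.
Insert 813: h=1, slot 1 empty -> index 1.
Insert 650: h=5, slot 5 empty -> index 5.
Insert 195: h=0, slot 0 empty -> index 0.
Table: [195, 813, ∅, 281, ∅, 650, 296, ∅, ∅, 929, ∅, 381, ∅, ∅, 687, 160, ∅]

3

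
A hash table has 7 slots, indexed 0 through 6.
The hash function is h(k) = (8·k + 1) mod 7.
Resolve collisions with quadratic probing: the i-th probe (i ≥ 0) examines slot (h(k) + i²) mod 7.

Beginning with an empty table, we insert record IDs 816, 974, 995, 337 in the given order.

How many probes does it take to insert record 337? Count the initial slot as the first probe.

3

Insert 816: h=5, slot 5 empty -> index 5.
Insert 974: h=2, slot 2 empty -> index 2.
Insert 995: h=2, slot 2 occupied -> index 3.
Insert 337: h=2, slots 2,3 occupied -> index 6.
Table: [—, —, 974, 995, —, 816, 337]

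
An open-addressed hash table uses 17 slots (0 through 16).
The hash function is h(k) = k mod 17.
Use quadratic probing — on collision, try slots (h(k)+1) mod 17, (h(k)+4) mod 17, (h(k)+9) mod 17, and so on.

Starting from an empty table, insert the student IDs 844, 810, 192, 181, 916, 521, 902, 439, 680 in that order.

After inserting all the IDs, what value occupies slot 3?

521

Insert 844: h=11, slot 11 empty => index 11.
Insert 810: h=11, slot 11 occupied => index 12.
Insert 192: h=5, slot 5 empty => index 5.
Insert 181: h=11, slots 11,12 occupied => index 15.
Insert 916: h=15, slot 15 occupied => index 16.
Insert 521: h=11, slots 11,12,15 occupied => index 3.
Insert 902: h=1, slot 1 empty => index 1.
Insert 439: h=14, slot 14 empty => index 14.
Insert 680: h=0, slot 0 empty => index 0.
Table: [680, 902, ∅, 521, ∅, 192, ∅, ∅, ∅, ∅, ∅, 844, 810, ∅, 439, 181, 916]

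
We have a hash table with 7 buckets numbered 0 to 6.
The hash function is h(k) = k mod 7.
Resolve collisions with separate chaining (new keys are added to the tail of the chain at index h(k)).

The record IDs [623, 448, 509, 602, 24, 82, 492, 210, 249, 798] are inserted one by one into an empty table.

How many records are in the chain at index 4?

1

623 → bucket 0
448 → bucket 0 (collision)
509 → bucket 5
602 → bucket 0 (collision)
24 → bucket 3
82 → bucket 5 (collision)
492 → bucket 2
210 → bucket 0 (collision)
249 → bucket 4
798 → bucket 0 (collision)
Final buckets:
0: 623 -> 448 -> 602 -> 210 -> 798
1: -
2: 492
3: 24
4: 249
5: 509 -> 82
6: -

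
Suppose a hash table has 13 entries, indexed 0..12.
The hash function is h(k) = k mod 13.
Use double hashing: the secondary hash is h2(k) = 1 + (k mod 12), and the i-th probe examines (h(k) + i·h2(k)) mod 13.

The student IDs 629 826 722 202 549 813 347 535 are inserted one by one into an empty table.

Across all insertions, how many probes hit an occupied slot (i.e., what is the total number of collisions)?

5

629 hashes to 5; slot 5 is free → place at 5.
826 hashes to 7; slot 7 is free → place at 7.
722 hashes to 7, h2=3; 7 taken → place at 10.
202 hashes to 7, h2=11; 7,5 taken → place at 3.
549 hashes to 3, h2=10; 3 taken → place at 0.
813 hashes to 7, h2=10; 7 taken → place at 4.
347 hashes to 9; slot 9 is free → place at 9.
535 hashes to 2; slot 2 is free → place at 2.
Table: [549, _, 535, 202, 813, 629, _, 826, _, 347, 722, _, _]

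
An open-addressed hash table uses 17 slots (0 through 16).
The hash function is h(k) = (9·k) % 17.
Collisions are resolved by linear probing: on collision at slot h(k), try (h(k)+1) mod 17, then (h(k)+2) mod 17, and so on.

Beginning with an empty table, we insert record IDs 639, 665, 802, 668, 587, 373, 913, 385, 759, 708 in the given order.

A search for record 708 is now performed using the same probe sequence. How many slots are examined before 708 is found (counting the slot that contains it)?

3

639: h=5 => slot 5
665: h=1 => slot 1
802: h=10 => slot 10
668: h=11 => slot 11
587: h=13 => slot 13
373: h=8 => slot 8
913: h=6 => slot 6
385: h=14 => slot 14
759: h=14, probe 14,15 => slot 15
708: h=14, probe 14,15,16 => slot 16
Table: [∅, 665, ∅, ∅, ∅, 639, 913, ∅, 373, ∅, 802, 668, ∅, 587, 385, 759, 708]
Lookup 708: h=14, probe 14,15,16 → found at 16.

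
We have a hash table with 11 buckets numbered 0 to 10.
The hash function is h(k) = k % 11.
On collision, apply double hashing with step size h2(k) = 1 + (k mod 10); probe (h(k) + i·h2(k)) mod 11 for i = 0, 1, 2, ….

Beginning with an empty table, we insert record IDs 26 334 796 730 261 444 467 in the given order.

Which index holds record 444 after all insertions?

3

Insert 26: h=4, slot 4 empty → index 4.
Insert 334: h=4, h2=5, slot 4 occupied → index 9.
Insert 796: h=4, h2=7, slot 4 occupied → index 0.
Insert 730: h=4, h2=1, slot 4 occupied → index 5.
Insert 261: h=8, slot 8 empty → index 8.
Insert 444: h=4, h2=5, slots 4,9 occupied → index 3.
Insert 467: h=5, h2=8, slot 5 occupied → index 2.
Table: [796, ∅, 467, 444, 26, 730, ∅, ∅, 261, 334, ∅]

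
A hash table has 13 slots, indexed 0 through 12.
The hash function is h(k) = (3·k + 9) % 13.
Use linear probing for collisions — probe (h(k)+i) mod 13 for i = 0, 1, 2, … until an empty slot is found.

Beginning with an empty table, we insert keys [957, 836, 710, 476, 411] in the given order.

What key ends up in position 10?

957: h=7 => slot 7
836: h=8 => slot 8
710: h=7, probe 7,8,9 => slot 9
476: h=7, probe 7,8,9,10 => slot 10
411: h=7, probe 7,8,9,10,11 => slot 11
Table: [_, _, _, _, _, _, _, 957, 836, 710, 476, 411, _]

476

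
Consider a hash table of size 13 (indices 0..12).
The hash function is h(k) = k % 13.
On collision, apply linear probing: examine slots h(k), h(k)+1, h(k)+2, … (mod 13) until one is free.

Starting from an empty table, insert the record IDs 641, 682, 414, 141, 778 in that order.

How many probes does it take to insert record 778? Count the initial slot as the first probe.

Insert 641: h=4, slot 4 empty => index 4.
Insert 682: h=6, slot 6 empty => index 6.
Insert 414: h=11, slot 11 empty => index 11.
Insert 141: h=11, slot 11 occupied => index 12.
Insert 778: h=11, slots 11,12 occupied => index 0.
Table: [778, _, _, _, 641, _, 682, _, _, _, _, 414, 141]

3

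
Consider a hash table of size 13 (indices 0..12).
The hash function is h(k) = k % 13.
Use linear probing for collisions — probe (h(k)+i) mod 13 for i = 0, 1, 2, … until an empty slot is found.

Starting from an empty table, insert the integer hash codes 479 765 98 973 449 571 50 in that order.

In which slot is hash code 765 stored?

12

479: h=11 => slot 11
765: h=11, probe 11,12 => slot 12
98: h=7 => slot 7
973: h=11, probe 11,12,0 => slot 0
449: h=7, probe 7,8 => slot 8
571: h=12, probe 12,0,1 => slot 1
50: h=11, probe 11,12,0,1,2 => slot 2
Table: [973, 571, 50, _, _, _, _, 98, 449, _, _, 479, 765]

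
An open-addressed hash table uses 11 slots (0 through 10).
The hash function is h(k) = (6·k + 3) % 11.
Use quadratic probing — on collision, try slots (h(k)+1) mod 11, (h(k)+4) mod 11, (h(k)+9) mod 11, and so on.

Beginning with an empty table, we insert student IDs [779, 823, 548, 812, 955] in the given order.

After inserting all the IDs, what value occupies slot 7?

955

Insert 779: h=2, slot 2 empty → index 2.
Insert 823: h=2, slot 2 occupied → index 3.
Insert 548: h=2, slots 2,3 occupied → index 6.
Insert 812: h=2, slots 2,3,6 occupied → index 0.
Insert 955: h=2, slots 2,3,6,0 occupied → index 7.
Table: [812, _, 779, 823, _, _, 548, 955, _, _, _]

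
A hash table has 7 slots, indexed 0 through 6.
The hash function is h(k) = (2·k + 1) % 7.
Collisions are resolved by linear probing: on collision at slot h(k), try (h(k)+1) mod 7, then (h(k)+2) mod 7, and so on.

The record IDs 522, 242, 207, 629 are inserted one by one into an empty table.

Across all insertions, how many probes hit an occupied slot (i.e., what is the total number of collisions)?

3

522 hashes to 2; slot 2 is free => place at 2.
242 hashes to 2; 2 taken => place at 3.
207 hashes to 2; 2,3 taken => place at 4.
629 hashes to 6; slot 6 is free => place at 6.
Table: [_, _, 522, 242, 207, _, 629]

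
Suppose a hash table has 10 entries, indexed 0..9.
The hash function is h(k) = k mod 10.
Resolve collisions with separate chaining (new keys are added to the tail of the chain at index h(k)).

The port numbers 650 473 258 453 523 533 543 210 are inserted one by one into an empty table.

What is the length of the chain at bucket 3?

650 → bucket 0
473 → bucket 3
258 → bucket 8
453 → bucket 3 (collision)
523 → bucket 3 (collision)
533 → bucket 3 (collision)
543 → bucket 3 (collision)
210 → bucket 0 (collision)
Final buckets:
0: 650 -> 210
1: _
2: _
3: 473 -> 453 -> 523 -> 533 -> 543
4: _
5: _
6: _
7: _
8: 258
9: _

5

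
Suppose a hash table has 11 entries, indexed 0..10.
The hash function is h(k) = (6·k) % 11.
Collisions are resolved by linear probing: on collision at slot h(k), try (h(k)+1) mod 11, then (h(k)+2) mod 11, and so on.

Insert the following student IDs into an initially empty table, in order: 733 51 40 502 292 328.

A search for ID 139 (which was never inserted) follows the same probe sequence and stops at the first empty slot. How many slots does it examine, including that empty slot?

733 hashes to 9; slot 9 is free => place at 9.
51 hashes to 9; 9 taken => place at 10.
40 hashes to 9; 9,10 taken => place at 0.
502 hashes to 9; 9,10,0 taken => place at 1.
292 hashes to 3; slot 3 is free => place at 3.
328 hashes to 10; 10,0,1 taken => place at 2.
Table: [40, 502, 328, 292, ∅, ∅, ∅, ∅, ∅, 733, 51]
Lookup 139: h=9, probe 9,10,0,1,2,3,4 → slot 4 empty, not found.

7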